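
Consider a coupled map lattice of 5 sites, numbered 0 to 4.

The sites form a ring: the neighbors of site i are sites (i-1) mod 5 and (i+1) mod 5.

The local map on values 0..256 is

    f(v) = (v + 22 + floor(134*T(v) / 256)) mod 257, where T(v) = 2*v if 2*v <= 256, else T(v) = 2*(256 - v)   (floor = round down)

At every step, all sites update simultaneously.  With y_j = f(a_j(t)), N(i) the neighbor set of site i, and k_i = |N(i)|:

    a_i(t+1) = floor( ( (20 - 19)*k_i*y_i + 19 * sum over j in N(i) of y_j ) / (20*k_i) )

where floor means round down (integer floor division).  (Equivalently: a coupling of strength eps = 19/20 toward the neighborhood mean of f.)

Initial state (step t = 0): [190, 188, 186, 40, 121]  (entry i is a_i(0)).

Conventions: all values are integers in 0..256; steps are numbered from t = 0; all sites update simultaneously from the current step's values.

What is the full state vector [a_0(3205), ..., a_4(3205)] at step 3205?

Answer: [25, 25, 25, 25, 25]
Key observation: The state at step 7, [25, 25, 25, 25, 25], reappears at step 13: the system is in a cycle of period 6 from step 7 on.  Therefore the state at step 3205 equals the state at step 7 + ((3205 - 7) mod 6) = 7, which is [25, 25, 25, 25, 25].

Derivation:
t=0: [190, 188, 186, 40, 121]
t=1: [18, 24, 61, 22, 60]
t=2: [105, 100, 72, 141, 66]
t=3: [193, 203, 128, 156, 132]
t=4: [24, 24, 24, 26, 24]
t=5: [71, 71, 72, 71, 72]
t=6: [167, 167, 167, 168, 167]
t=7: [25, 25, 25, 25, 25]
t=8: [73, 73, 73, 73, 73]
t=9: [171, 171, 171, 171, 171]
t=10: [24, 24, 24, 24, 24]
t=11: [71, 71, 71, 71, 71]
t=12: [167, 167, 167, 167, 167]
t=13: [25, 25, 25, 25, 25]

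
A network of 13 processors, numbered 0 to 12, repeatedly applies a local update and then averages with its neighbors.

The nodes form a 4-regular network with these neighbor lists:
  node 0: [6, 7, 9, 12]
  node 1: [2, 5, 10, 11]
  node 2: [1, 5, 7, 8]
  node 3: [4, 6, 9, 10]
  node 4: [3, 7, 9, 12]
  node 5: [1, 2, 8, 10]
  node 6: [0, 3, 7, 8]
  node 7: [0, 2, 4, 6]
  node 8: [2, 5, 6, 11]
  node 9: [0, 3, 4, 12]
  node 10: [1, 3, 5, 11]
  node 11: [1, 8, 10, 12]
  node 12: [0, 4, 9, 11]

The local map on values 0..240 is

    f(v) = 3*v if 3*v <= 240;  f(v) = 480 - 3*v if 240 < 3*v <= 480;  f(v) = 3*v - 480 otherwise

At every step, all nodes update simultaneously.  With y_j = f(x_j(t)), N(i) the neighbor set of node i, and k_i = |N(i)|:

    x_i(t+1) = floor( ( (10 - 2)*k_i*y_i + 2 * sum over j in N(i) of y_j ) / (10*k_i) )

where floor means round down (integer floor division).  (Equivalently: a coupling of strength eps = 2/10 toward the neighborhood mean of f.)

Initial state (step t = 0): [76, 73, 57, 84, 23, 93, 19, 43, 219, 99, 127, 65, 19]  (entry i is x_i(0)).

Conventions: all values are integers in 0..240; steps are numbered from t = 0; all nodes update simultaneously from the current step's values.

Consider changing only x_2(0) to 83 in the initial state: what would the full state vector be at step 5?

Answer: [32, 37, 135, 41, 195, 195, 186, 141, 210, 156, 153, 65, 82]
Key observation: This trace re-runs the system from the modified initial state.

Derivation:
t=0: [76, 73, 83, 84, 23, 93, 19, 43, 219, 99, 127, 65, 19]
t=1: [203, 211, 221, 202, 85, 197, 83, 132, 175, 175, 121, 183, 79]
t=2: [133, 146, 166, 131, 204, 113, 204, 105, 65, 71, 116, 82, 213]
t=3: [98, 59, 41, 100, 136, 132, 132, 150, 182, 193, 130, 213, 160]
t=4: [159, 164, 116, 161, 73, 90, 90, 47, 75, 101, 102, 143, 25]
t=5: [32, 37, 135, 41, 195, 195, 186, 141, 210, 156, 153, 65, 82]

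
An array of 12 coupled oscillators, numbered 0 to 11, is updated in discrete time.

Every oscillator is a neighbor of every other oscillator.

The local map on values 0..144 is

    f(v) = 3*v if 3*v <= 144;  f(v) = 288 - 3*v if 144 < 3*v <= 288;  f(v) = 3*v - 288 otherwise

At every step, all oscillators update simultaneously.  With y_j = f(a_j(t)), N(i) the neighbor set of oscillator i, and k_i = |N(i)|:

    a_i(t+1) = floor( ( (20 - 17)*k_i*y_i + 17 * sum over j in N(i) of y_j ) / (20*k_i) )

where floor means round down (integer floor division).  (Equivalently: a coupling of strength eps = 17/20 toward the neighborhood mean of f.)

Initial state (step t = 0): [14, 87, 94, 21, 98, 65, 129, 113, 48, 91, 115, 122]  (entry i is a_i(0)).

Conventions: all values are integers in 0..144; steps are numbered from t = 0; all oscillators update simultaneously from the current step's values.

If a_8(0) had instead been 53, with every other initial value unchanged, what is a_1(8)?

Simulating step by step:
t=0: [14, 87, 94, 21, 98, 65, 129, 113, 53, 91, 115, 122]
t=1: [54, 53, 51, 56, 51, 58, 58, 55, 60, 52, 55, 57]
t=2: [123, 123, 123, 122, 123, 122, 122, 123, 121, 123, 123, 122]
t=3: [79, 79, 79, 79, 79, 79, 79, 79, 79, 79, 79, 79]
t=4: [51, 51, 51, 51, 51, 51, 51, 51, 51, 51, 51, 51]
t=5: [135, 135, 135, 135, 135, 135, 135, 135, 135, 135, 135, 135]
t=6: [117, 117, 117, 117, 117, 117, 117, 117, 117, 117, 117, 117]
t=7: [63, 63, 63, 63, 63, 63, 63, 63, 63, 63, 63, 63]
t=8: [99, 99, 99, 99, 99, 99, 99, 99, 99, 99, 99, 99]

Answer: a_1(8) = 99
Key observation: This trace re-runs the system from the modified initial state.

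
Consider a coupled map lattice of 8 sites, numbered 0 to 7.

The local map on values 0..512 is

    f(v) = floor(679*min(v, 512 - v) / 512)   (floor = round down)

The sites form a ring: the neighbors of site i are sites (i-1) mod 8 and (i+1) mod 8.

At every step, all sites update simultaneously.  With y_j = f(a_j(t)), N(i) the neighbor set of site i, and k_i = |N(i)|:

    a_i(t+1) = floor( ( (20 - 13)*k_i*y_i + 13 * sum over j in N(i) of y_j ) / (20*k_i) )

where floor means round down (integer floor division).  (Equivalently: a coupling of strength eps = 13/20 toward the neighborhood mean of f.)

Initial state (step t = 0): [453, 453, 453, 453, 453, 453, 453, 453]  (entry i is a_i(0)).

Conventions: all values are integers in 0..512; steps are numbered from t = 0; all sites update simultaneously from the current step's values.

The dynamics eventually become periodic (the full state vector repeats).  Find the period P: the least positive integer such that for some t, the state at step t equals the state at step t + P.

Answer: 4
Key observation: The state at step 5, [238, 238, 238, 238, 238, 238, 238, 238], reappears at step 9 — and no state repeats earlier — so the cycle the system enters has period 4.

Derivation:
t=0: [453, 453, 453, 453, 453, 453, 453, 453]
t=1: [78, 78, 78, 78, 78, 78, 78, 78]
t=2: [103, 103, 103, 103, 103, 103, 103, 103]
t=3: [136, 136, 136, 136, 136, 136, 136, 136]
t=4: [180, 180, 180, 180, 180, 180, 180, 180]
t=5: [238, 238, 238, 238, 238, 238, 238, 238]
t=6: [315, 315, 315, 315, 315, 315, 315, 315]
t=7: [261, 261, 261, 261, 261, 261, 261, 261]
t=8: [332, 332, 332, 332, 332, 332, 332, 332]
t=9: [238, 238, 238, 238, 238, 238, 238, 238]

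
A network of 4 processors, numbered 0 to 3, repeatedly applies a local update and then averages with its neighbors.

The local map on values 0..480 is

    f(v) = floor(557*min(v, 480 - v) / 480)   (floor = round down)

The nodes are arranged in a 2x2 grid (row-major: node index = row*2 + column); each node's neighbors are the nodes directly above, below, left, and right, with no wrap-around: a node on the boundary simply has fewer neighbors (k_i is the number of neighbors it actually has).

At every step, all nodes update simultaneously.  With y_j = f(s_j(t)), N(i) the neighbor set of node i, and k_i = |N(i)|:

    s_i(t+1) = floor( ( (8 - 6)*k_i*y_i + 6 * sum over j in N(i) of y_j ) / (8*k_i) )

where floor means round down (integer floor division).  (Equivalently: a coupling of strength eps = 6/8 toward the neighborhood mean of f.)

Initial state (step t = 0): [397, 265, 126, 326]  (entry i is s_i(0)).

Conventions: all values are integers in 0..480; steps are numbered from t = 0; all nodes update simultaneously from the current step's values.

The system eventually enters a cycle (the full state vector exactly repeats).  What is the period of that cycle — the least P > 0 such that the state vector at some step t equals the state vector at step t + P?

Simulating step by step:
t=0: [397, 265, 126, 326]
t=1: [172, 165, 139, 192]
t=2: [181, 205, 198, 187]
t=3: [227, 219, 217, 228]
t=4: [255, 261, 260, 255]
t=5: [256, 259, 259, 256]
t=6: [256, 258, 258, 256]
t=7: [257, 258, 258, 257]
t=8: [257, 257, 257, 257]
t=9: [258, 258, 258, 258]
t=10: [257, 257, 257, 257]

Answer: 2
Key observation: The state at step 8, [257, 257, 257, 257], reappears at step 10 — and no state repeats earlier — so the cycle the system enters has period 2.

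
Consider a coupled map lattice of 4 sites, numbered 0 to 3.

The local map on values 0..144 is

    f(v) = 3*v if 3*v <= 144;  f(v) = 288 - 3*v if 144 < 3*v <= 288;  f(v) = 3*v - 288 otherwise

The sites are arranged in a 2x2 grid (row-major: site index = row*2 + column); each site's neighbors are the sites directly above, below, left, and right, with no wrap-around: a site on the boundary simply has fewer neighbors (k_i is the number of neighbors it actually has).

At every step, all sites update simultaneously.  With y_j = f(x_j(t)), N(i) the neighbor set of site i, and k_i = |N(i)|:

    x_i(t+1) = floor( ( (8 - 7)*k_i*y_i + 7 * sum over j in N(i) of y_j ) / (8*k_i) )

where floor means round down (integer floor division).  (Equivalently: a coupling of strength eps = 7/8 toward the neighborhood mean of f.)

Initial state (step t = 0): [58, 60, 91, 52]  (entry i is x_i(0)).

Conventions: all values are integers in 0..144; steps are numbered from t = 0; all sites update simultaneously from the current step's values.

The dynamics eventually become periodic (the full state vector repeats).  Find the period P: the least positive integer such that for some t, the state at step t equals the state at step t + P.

Simulating step by step:
t=0: [58, 60, 91, 52]
t=1: [68, 121, 109, 70]
t=2: [60, 80, 75, 59]
t=3: [62, 101, 103, 62]
t=4: [28, 91, 91, 28]
t=5: [23, 75, 75, 23]
t=6: [63, 68, 68, 63]
t=7: [85, 97, 97, 85]
t=8: [6, 29, 29, 6]
t=9: [78, 26, 26, 78]
t=10: [75, 57, 57, 75]
t=11: [110, 69, 69, 110]
t=12: [76, 46, 46, 76]
t=13: [128, 69, 69, 128]
t=14: [82, 94, 94, 82]
t=15: [10, 37, 37, 10]
t=16: [100, 40, 40, 100]
t=17: [106, 25, 25, 106]
t=18: [69, 35, 35, 69]
t=19: [102, 84, 84, 102]
t=20: [33, 20, 20, 33]
t=21: [64, 94, 94, 64]
t=22: [17, 84, 84, 17]
t=23: [37, 49, 49, 37]
t=24: [137, 114, 114, 137]
t=25: [62, 114, 114, 62]
t=26: [60, 96, 96, 60]
t=27: [13, 94, 94, 13]
t=28: [10, 34, 34, 10]
t=29: [93, 39, 39, 93]
t=30: [103, 22, 22, 103]
t=31: [60, 26, 26, 60]
t=32: [81, 104, 104, 81]
t=33: [26, 42, 42, 26]
t=34: [120, 84, 84, 120]
t=35: [40, 67, 67, 40]
t=36: [91, 115, 115, 91]
t=37: [51, 20, 20, 51]
t=38: [69, 125, 125, 69]
t=39: [86, 81, 81, 86]
t=40: [43, 31, 31, 43]
t=41: [97, 124, 124, 97]
t=42: [73, 13, 13, 73]
t=43: [42, 65, 65, 42]
t=44: [97, 121, 121, 97]
t=45: [66, 12, 12, 66]
t=46: [42, 83, 83, 42]
t=47: [49, 115, 115, 49]
t=48: [67, 130, 130, 67]
t=49: [100, 88, 88, 100]
t=50: [22, 13, 13, 22]
t=51: [42, 62, 62, 42]
t=52: [105, 123, 123, 105]
t=53: [74, 33, 33, 74]
t=54: [94, 70, 70, 94]
t=55: [69, 15, 15, 69]
t=56: [49, 76, 76, 49]
t=57: [70, 130, 130, 70]
t=58: [99, 81, 81, 99]
t=59: [40, 13, 13, 40]
t=60: [49, 109, 109, 49]
t=61: [51, 128, 128, 51]
t=62: [100, 130, 130, 100]
t=63: [90, 23, 23, 90]
t=64: [62, 24, 24, 62]
t=65: [75, 98, 98, 75]
t=66: [13, 55, 55, 13]
t=67: [112, 49, 49, 112]
t=68: [129, 59, 59, 129]
t=69: [109, 100, 100, 109]
t=70: [15, 35, 35, 15]
t=71: [97, 52, 52, 97]
t=72: [115, 19, 19, 115]
t=73: [57, 57, 57, 57]
t=74: [117, 117, 117, 117]
t=75: [63, 63, 63, 63]
t=76: [99, 99, 99, 99]
t=77: [9, 9, 9, 9]
t=78: [27, 27, 27, 27]
t=79: [81, 81, 81, 81]
t=80: [45, 45, 45, 45]
t=81: [135, 135, 135, 135]
t=82: [117, 117, 117, 117]

Answer: 8
Key observation: The state at step 74, [117, 117, 117, 117], reappears at step 82 — and no state repeats earlier — so the cycle the system enters has period 8.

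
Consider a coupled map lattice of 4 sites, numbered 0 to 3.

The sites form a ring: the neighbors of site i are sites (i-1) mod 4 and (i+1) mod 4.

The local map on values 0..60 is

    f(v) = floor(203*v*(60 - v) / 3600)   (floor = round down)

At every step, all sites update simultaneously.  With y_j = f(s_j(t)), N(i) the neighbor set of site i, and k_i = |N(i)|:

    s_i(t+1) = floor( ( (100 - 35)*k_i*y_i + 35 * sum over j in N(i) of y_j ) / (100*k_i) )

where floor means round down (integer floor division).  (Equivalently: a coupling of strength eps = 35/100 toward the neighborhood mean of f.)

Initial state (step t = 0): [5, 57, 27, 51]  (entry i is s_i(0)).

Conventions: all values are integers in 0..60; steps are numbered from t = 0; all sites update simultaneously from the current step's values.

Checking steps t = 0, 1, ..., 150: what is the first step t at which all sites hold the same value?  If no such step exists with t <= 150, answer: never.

Answer: 10
Key observation: Synchronization is absorbing here: once all sites are equal they stay equal, and step 10 is the first all-equal step.

Derivation:
t=0: [5, 57, 27, 51]  (not all equal)
t=1: [15, 17, 38, 27]  (not all equal)
t=2: [40, 41, 46, 47]  (not all equal)
t=3: [42, 42, 36, 36]  (not all equal)
t=4: [43, 43, 46, 46]  (not all equal)
t=5: [40, 40, 36, 36]  (not all equal)
t=6: [45, 45, 47, 47]  (not all equal)
t=7: [37, 37, 34, 34]  (not all equal)
t=8: [47, 47, 48, 48]  (not all equal)
t=9: [33, 33, 32, 32]  (not all equal)
t=10: [50, 50, 50, 50]  (all equal)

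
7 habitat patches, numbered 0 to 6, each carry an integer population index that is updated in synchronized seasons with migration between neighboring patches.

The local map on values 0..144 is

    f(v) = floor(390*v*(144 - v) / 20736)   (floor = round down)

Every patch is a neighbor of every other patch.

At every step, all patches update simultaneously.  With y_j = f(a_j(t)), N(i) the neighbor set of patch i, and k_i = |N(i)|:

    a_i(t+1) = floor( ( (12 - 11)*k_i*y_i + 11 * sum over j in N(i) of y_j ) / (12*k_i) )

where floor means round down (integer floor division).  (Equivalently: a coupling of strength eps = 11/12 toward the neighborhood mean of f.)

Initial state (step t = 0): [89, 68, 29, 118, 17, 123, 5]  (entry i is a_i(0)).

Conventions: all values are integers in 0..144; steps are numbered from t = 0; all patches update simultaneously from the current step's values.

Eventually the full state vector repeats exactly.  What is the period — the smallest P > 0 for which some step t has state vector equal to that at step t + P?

Simulating step by step:
t=0: [89, 68, 29, 118, 17, 123, 5]
t=1: [56, 55, 58, 58, 59, 59, 61]
t=2: [93, 93, 93, 93, 93, 93, 93]
t=3: [89, 89, 89, 89, 89, 89, 89]
t=4: [92, 92, 92, 92, 92, 92, 92]
t=5: [89, 89, 89, 89, 89, 89, 89]

Answer: 2
Key observation: The state at step 3, [89, 89, 89, 89, 89, 89, 89], reappears at step 5 — and no state repeats earlier — so the cycle the system enters has period 2.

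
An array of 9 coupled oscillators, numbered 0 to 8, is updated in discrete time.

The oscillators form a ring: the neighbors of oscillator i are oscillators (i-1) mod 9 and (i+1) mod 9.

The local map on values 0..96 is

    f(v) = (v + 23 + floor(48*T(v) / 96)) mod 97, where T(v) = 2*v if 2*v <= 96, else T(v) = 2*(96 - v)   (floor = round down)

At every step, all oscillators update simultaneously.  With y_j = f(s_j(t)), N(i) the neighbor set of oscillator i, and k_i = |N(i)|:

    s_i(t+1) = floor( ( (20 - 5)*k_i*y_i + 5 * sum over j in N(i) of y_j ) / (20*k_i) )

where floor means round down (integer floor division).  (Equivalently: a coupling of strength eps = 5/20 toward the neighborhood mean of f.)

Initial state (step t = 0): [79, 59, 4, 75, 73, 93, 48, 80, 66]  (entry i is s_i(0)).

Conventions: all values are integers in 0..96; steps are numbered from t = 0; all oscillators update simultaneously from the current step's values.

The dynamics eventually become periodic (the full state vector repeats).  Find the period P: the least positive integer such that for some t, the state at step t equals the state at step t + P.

Simulating step by step:
t=0: [79, 59, 4, 75, 73, 93, 48, 80, 66]
t=1: [22, 23, 28, 23, 22, 22, 22, 22, 22]
t=2: [67, 70, 76, 70, 67, 67, 67, 67, 67]
t=3: [22, 22, 22, 22, 22, 22, 22, 22, 22]
t=4: [67, 67, 67, 67, 67, 67, 67, 67, 67]
t=5: [22, 22, 22, 22, 22, 22, 22, 22, 22]

Answer: 2
Key observation: The state at step 3, [22, 22, 22, 22, 22, 22, 22, 22, 22], reappears at step 5 — and no state repeats earlier — so the cycle the system enters has period 2.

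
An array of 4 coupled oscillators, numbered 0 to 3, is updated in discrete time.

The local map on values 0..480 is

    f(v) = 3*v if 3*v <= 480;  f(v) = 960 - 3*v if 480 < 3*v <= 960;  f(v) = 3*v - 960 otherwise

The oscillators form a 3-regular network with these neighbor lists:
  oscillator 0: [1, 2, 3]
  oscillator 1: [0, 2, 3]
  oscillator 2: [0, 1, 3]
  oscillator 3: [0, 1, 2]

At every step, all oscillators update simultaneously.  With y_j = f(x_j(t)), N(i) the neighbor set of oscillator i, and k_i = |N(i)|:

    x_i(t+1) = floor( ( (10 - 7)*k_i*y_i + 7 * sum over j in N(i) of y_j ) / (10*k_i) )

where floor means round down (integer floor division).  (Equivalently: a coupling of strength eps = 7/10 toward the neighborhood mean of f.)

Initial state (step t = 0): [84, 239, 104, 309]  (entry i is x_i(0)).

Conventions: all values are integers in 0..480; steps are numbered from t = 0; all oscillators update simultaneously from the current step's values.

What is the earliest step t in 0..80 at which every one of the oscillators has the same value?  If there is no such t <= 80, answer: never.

Answer: 4
Key observation: Synchronization is absorbing here: once all oscillators are equal they stay equal, and step 4 is the first all-equal step.

Derivation:
t=0: [84, 239, 104, 309]  (not all equal)
t=1: [212, 212, 216, 198]  (not all equal)
t=2: [331, 331, 330, 333]  (not all equal)
t=3: [33, 33, 33, 34]  (not all equal)
t=4: [99, 99, 99, 99]  (all equal)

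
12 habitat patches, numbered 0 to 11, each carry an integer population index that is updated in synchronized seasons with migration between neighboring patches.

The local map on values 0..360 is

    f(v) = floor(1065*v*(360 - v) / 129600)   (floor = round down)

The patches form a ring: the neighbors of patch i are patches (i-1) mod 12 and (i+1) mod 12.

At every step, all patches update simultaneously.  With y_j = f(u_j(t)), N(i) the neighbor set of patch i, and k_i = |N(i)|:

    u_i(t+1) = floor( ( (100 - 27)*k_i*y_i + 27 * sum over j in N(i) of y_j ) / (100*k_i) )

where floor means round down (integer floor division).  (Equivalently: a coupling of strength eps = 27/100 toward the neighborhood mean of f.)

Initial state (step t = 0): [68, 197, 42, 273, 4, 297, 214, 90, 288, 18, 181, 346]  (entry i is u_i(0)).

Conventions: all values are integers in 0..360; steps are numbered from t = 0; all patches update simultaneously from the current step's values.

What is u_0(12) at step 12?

Simulating step by step:
t=0: [68, 197, 42, 273, 4, 297, 214, 90, 288, 18, 181, 346]
t=1: [159, 228, 141, 158, 55, 147, 234, 202, 157, 95, 206, 86]
t=2: [250, 249, 253, 243, 170, 238, 246, 259, 253, 220, 243, 211]
t=3: [229, 226, 224, 235, 257, 240, 228, 217, 225, 246, 239, 250]
t=4: [243, 248, 248, 238, 222, 234, 246, 253, 247, 233, 234, 229]
t=5: [234, 228, 229, 238, 248, 241, 230, 224, 229, 240, 242, 243]
t=6: [241, 246, 245, 237, 230, 235, 244, 248, 245, 237, 234, 234]
t=7: [235, 230, 231, 238, 243, 240, 232, 228, 231, 238, 241, 241]
t=8: [240, 244, 243, 238, 234, 236, 243, 246, 243, 238, 235, 235]
t=9: [236, 232, 233, 237, 241, 239, 233, 230, 233, 237, 240, 240]
t=10: [240, 243, 242, 239, 235, 237, 242, 244, 242, 239, 236, 236]
t=11: [236, 233, 234, 237, 240, 238, 234, 232, 234, 237, 239, 239]
t=12: [240, 242, 241, 239, 236, 238, 241, 243, 241, 239, 237, 237]

Answer: u_0(12) = 240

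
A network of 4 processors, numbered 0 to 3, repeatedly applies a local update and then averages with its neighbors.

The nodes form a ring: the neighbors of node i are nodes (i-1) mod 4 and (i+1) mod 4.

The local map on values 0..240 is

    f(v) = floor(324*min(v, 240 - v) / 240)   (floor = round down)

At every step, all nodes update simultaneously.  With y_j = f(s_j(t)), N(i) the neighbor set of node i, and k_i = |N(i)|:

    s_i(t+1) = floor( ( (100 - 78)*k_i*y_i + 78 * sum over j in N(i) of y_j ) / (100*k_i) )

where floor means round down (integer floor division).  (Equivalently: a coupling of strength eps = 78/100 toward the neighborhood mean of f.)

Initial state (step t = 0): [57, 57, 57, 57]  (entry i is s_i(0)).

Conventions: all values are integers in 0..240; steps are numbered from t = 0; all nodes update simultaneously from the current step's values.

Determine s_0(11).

Answer: s_0(11) = 129

Derivation:
t=0: [57, 57, 57, 57]
t=1: [76, 76, 76, 76]
t=2: [102, 102, 102, 102]
t=3: [137, 137, 137, 137]
t=4: [139, 139, 139, 139]
t=5: [136, 136, 136, 136]
t=6: [140, 140, 140, 140]
t=7: [135, 135, 135, 135]
t=8: [141, 141, 141, 141]
t=9: [133, 133, 133, 133]
t=10: [144, 144, 144, 144]
t=11: [129, 129, 129, 129]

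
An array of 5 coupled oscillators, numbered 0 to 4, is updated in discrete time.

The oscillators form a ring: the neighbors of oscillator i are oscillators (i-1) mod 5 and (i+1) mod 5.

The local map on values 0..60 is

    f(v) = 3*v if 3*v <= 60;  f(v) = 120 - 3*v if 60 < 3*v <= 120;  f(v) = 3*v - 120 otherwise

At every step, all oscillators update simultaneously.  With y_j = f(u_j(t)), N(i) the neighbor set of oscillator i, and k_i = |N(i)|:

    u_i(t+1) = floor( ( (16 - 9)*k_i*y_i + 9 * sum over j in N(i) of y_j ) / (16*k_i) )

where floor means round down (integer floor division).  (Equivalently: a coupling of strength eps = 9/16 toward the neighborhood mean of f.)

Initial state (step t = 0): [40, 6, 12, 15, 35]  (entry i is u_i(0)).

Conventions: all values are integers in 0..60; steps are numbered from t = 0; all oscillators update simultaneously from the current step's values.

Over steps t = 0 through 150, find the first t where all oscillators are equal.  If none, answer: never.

Simulating step by step:
t=0: [40, 6, 12, 15, 35]  (not all equal)
t=1: [9, 18, 33, 34, 19]  (not all equal)
t=2: [43, 37, 29, 29, 37]  (not all equal)
t=3: [9, 15, 26, 26, 15]  (not all equal)
t=4: [37, 39, 42, 42, 39]  (not all equal)
t=5: [5, 5, 5, 5, 5]  (all equal)

Answer: 5
Key observation: Synchronization is absorbing here: once all oscillators are equal they stay equal, and step 5 is the first all-equal step.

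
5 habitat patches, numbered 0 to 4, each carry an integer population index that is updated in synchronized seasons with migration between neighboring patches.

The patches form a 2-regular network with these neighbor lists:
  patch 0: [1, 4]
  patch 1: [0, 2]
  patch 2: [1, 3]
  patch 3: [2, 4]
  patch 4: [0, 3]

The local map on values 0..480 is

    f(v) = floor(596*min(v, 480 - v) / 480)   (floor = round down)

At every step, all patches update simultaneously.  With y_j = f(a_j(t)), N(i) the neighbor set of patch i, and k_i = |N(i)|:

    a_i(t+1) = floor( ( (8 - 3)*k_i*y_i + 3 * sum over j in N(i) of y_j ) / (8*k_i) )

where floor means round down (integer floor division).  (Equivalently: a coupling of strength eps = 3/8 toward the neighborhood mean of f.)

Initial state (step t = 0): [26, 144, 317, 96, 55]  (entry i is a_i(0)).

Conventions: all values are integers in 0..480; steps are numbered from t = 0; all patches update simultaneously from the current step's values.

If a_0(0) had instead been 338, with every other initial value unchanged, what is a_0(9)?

Simulating step by step:
t=0: [338, 144, 317, 96, 55]
t=1: [156, 182, 181, 125, 97]
t=2: [185, 218, 211, 161, 140]
t=3: [226, 260, 251, 205, 188]
t=4: [269, 276, 276, 255, 245]
t=5: [265, 254, 257, 276, 283]
t=6: [264, 276, 272, 255, 249]
t=7: [268, 256, 261, 276, 281]
t=8: [262, 273, 268, 255, 251]
t=9: [270, 260, 264, 276, 280]

Answer: a_0(9) = 270
Key observation: This trace re-runs the system from the modified initial state.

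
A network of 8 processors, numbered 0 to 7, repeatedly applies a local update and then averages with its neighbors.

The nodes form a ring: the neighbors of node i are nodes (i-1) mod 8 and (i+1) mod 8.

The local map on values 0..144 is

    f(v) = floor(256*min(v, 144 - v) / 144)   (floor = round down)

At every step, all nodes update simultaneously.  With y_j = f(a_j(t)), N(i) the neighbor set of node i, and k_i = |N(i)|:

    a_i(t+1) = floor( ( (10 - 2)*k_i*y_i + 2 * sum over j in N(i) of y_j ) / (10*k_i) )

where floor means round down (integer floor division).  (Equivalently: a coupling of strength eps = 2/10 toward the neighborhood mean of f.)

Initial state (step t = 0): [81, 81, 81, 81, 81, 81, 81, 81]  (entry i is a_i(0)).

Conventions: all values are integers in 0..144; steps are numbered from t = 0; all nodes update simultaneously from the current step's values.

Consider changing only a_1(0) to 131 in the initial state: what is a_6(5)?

Simulating step by step:
t=0: [81, 131, 81, 81, 81, 81, 81, 81]
t=1: [103, 40, 103, 112, 112, 112, 112, 112]
t=2: [70, 71, 70, 57, 56, 56, 56, 57]
t=3: [121, 125, 121, 103, 99, 99, 99, 103]
t=4: [42, 34, 42, 69, 79, 80, 79, 69]
t=5: [77, 62, 77, 116, 115, 113, 115, 116]

Answer: a_6(5) = 115
Key observation: This trace re-runs the system from the modified initial state.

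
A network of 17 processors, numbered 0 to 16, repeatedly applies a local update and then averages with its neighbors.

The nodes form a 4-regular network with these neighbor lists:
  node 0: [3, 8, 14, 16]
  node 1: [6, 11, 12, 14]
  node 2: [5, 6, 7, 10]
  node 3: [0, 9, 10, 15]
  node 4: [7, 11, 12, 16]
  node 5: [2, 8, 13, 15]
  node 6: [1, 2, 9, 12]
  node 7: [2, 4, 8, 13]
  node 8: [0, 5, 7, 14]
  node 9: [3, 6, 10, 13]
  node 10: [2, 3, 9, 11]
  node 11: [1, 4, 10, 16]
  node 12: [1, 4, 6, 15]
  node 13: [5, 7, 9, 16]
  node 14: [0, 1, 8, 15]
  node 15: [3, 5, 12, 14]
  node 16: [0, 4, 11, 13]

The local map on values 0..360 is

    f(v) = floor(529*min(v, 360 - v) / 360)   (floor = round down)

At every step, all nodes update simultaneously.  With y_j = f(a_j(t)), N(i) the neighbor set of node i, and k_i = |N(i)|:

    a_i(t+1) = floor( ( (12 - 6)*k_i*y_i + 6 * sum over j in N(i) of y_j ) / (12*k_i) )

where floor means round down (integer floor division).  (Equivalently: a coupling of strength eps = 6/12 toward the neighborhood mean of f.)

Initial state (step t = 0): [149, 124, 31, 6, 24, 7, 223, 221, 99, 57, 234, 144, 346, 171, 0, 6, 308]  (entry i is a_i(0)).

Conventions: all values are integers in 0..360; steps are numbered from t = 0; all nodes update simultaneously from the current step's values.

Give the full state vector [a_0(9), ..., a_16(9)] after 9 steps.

Simulating step by step:
t=0: [149, 124, 31, 6, 24, 7, 223, 221, 99, 57, 234, 144, 346, 171, 0, 6, 308]
t=1: [137, 145, 97, 65, 81, 61, 141, 161, 126, 122, 135, 165, 63, 172, 69, 8, 127]
t=2: [171, 186, 162, 121, 154, 118, 181, 205, 170, 183, 181, 210, 114, 212, 126, 52, 194]
t=3: [232, 231, 234, 194, 220, 184, 246, 229, 229, 245, 243, 233, 186, 221, 196, 125, 235]
t=4: [201, 200, 191, 210, 204, 224, 183, 194, 205, 182, 183, 186, 220, 202, 214, 216, 189]
t=5: [230, 234, 244, 230, 233, 214, 248, 238, 224, 252, 253, 249, 219, 235, 220, 210, 244]
t=6: [191, 184, 174, 186, 182, 203, 172, 181, 198, 165, 163, 168, 197, 181, 201, 212, 175]
t=7: [246, 250, 250, 245, 256, 236, 250, 258, 240, 247, 244, 249, 243, 255, 236, 228, 255]
t=8: [168, 165, 163, 171, 155, 176, 162, 154, 173, 164, 167, 161, 168, 158, 178, 184, 156]
t=9: [247, 243, 240, 249, 230, 251, 239, 232, 250, 240, 243, 235, 243, 235, 255, 256, 232]

Answer: [247, 243, 240, 249, 230, 251, 239, 232, 250, 240, 243, 235, 243, 235, 255, 256, 232]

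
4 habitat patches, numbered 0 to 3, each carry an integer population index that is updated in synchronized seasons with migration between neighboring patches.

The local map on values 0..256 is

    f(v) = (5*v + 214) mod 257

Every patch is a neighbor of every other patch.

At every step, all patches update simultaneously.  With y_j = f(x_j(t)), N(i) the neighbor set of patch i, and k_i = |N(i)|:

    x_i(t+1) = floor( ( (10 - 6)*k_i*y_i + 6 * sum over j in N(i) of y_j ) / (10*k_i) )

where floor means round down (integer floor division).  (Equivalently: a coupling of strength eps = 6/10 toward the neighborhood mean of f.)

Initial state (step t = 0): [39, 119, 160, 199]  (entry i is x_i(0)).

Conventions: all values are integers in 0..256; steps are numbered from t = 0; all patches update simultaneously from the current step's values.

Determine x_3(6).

Answer: x_3(6) = 126

Derivation:
t=0: [39, 119, 160, 199]
t=1: [153, 130, 171, 159]
t=2: [157, 134, 124, 163]
t=3: [126, 103, 93, 81]
t=4: [126, 154, 144, 132]
t=5: [125, 153, 143, 131]
t=6: [120, 148, 138, 126]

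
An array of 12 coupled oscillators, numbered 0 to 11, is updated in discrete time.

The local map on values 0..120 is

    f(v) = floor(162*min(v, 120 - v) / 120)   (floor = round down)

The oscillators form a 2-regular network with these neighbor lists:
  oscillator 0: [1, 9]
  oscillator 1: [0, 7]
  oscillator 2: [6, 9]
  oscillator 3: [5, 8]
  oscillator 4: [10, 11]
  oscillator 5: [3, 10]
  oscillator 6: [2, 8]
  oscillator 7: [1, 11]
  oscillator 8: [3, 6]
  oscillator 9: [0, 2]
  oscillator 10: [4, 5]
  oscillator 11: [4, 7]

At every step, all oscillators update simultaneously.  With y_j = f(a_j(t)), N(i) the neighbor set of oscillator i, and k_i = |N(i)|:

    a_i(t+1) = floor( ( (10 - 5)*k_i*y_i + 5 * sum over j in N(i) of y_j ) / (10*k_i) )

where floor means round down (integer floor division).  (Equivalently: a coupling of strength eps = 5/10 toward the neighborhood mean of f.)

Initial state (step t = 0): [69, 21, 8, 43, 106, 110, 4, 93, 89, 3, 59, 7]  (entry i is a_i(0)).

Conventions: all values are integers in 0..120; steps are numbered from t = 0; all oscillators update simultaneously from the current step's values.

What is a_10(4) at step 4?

Simulating step by step:
t=0: [69, 21, 8, 43, 106, 110, 4, 93, 89, 3, 59, 7]
t=1: [42, 40, 7, 42, 31, 40, 15, 27, 36, 21, 47, 18]
t=2: [48, 50, 16, 53, 42, 56, 24, 37, 43, 30, 55, 31]
t=3: [58, 61, 28, 68, 56, 73, 35, 51, 54, 41, 69, 46]
t=4: [72, 76, 44, 68, 70, 66, 50, 69, 65, 56, 68, 66]

Answer: a_10(4) = 68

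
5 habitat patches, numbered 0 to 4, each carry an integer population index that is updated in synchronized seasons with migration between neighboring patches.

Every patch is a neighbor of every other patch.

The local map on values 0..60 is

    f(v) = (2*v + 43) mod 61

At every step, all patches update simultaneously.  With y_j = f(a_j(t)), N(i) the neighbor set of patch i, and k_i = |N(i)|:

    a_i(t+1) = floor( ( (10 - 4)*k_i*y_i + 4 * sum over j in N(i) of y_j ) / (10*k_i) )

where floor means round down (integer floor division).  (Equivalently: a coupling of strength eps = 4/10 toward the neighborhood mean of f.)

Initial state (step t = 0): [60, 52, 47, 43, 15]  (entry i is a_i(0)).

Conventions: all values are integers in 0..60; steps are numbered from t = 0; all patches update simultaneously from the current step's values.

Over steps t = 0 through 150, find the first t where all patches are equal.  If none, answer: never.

Answer: never
Key observation: The state at step 7 reappears at step 10 — the system is in a cycle of period 3 from step 7 on.  No step 0..10 is synchronized, and the cycle repeats forever, so no step up to 150 (or ever) has all patches equal.

Derivation:
t=0: [60, 52, 47, 43, 15]  (not all equal)
t=1: [30, 22, 17, 13, 16]  (not all equal)
t=2: [31, 23, 18, 14, 17]  (not all equal)
t=3: [33, 25, 20, 16, 19]  (not all equal)
t=4: [37, 29, 24, 20, 23]  (not all equal)
t=5: [45, 37, 32, 28, 31]  (not all equal)
t=6: [25, 47, 42, 38, 41]  (not all equal)
t=7: [27, 18, 13, 40, 12]  (not all equal)
t=8: [24, 15, 10, 7, 9]  (not all equal)
t=9: [25, 16, 11, 38, 10]  (not all equal)
t=10: [27, 18, 13, 40, 12]  (not all equal)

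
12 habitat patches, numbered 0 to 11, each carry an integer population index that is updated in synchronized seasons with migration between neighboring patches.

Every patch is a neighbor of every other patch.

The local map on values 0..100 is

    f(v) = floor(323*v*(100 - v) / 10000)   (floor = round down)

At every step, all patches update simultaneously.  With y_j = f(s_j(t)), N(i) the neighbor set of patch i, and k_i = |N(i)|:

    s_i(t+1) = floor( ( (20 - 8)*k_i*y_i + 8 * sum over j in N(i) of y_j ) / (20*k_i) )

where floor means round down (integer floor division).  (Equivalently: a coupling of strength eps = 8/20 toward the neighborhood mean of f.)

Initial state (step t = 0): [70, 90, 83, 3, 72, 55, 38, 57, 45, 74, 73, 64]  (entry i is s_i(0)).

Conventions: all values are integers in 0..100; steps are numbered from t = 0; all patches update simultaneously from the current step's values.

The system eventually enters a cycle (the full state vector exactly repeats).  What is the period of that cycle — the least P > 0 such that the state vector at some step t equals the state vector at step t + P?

Simulating step by step:
t=0: [70, 90, 83, 3, 72, 55, 38, 57, 45, 74, 73, 64]
t=1: [64, 42, 51, 31, 63, 70, 69, 70, 70, 61, 61, 68]
t=2: [73, 75, 76, 70, 73, 69, 70, 69, 69, 74, 74, 71]
t=3: [63, 62, 60, 65, 63, 67, 65, 67, 67, 63, 63, 65]
t=4: [74, 75, 75, 73, 74, 72, 73, 72, 72, 74, 74, 73]
t=5: [62, 61, 61, 62, 62, 63, 62, 63, 63, 62, 62, 62]
t=6: [75, 75, 75, 75, 75, 75, 75, 75, 75, 75, 75, 75]
t=7: [60, 60, 60, 60, 60, 60, 60, 60, 60, 60, 60, 60]
t=8: [77, 77, 77, 77, 77, 77, 77, 77, 77, 77, 77, 77]
t=9: [57, 57, 57, 57, 57, 57, 57, 57, 57, 57, 57, 57]
t=10: [79, 79, 79, 79, 79, 79, 79, 79, 79, 79, 79, 79]
t=11: [53, 53, 53, 53, 53, 53, 53, 53, 53, 53, 53, 53]
t=12: [80, 80, 80, 80, 80, 80, 80, 80, 80, 80, 80, 80]
t=13: [51, 51, 51, 51, 51, 51, 51, 51, 51, 51, 51, 51]
t=14: [80, 80, 80, 80, 80, 80, 80, 80, 80, 80, 80, 80]

Answer: 2
Key observation: The state at step 12, [80, 80, 80, 80, 80, 80, 80, 80, 80, 80, 80, 80], reappears at step 14 — and no state repeats earlier — so the cycle the system enters has period 2.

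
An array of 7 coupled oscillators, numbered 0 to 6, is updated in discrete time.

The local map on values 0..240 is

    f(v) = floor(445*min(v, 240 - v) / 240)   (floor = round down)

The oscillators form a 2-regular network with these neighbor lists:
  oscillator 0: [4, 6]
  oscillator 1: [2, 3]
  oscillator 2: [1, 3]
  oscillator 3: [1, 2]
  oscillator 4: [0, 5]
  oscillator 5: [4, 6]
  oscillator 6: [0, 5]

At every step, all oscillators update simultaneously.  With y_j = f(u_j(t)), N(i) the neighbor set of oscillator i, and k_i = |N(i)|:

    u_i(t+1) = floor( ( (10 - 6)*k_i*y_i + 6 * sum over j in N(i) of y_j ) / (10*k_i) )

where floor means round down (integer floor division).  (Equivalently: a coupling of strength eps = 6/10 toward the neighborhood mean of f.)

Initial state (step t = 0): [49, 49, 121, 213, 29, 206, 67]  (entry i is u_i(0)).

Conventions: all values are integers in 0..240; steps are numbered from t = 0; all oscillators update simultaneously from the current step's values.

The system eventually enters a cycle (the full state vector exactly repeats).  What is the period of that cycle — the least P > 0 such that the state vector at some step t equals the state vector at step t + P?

Simulating step by step:
t=0: [49, 49, 121, 213, 29, 206, 67]
t=1: [89, 117, 130, 113, 67, 78, 95]
t=2: [156, 210, 208, 209, 142, 147, 163]
t=3: [158, 56, 57, 57, 170, 165, 154]
t=4: [147, 104, 104, 104, 138, 142, 150]
t=5: [175, 192, 192, 192, 181, 178, 172]
t=6: [118, 89, 89, 89, 113, 116, 120]
t=7: [216, 165, 165, 165, 213, 215, 218]
t=8: [44, 139, 139, 139, 47, 45, 43]
t=9: [82, 187, 187, 187, 84, 83, 80]
t=10: [151, 98, 98, 98, 153, 152, 150]
t=11: [164, 181, 181, 181, 162, 163, 164]
t=12: [141, 109, 109, 109, 142, 142, 140]
t=13: [183, 202, 202, 202, 181, 182, 183]
t=14: [106, 70, 70, 70, 107, 107, 105]
t=15: [196, 129, 129, 129, 197, 196, 195]
t=16: [81, 205, 205, 205, 80, 81, 81]
t=17: [149, 64, 64, 64, 149, 149, 150]
t=18: [167, 118, 118, 118, 168, 167, 167]
t=19: [134, 218, 218, 218, 134, 134, 135]
t=20: [195, 40, 40, 40, 196, 195, 195]
t=21: [82, 74, 74, 74, 82, 82, 83]
t=22: [152, 137, 137, 137, 152, 152, 152]
t=23: [163, 190, 190, 190, 163, 163, 163]
t=24: [142, 92, 92, 92, 142, 142, 142]
t=25: [181, 170, 170, 170, 181, 181, 181]
t=26: [109, 129, 129, 129, 109, 109, 109]
t=27: [202, 205, 205, 205, 202, 202, 202]
t=28: [70, 64, 64, 64, 70, 70, 70]
t=29: [129, 118, 118, 118, 129, 129, 129]
t=30: [205, 218, 218, 218, 205, 205, 205]
t=31: [64, 40, 40, 40, 64, 64, 64]
t=32: [118, 74, 74, 74, 118, 118, 118]
t=33: [218, 137, 137, 137, 218, 218, 218]
t=34: [40, 190, 190, 190, 40, 40, 40]
t=35: [74, 92, 92, 92, 74, 74, 74]
t=36: [137, 170, 170, 170, 137, 137, 137]
t=37: [190, 129, 129, 129, 190, 190, 190]
t=38: [92, 205, 205, 205, 92, 92, 92]
t=39: [170, 64, 64, 64, 170, 170, 170]
t=40: [129, 118, 118, 118, 129, 129, 129]

Answer: 11
Key observation: The state at step 29, [129, 118, 118, 118, 129, 129, 129], reappears at step 40 — and no state repeats earlier — so the cycle the system enters has period 11.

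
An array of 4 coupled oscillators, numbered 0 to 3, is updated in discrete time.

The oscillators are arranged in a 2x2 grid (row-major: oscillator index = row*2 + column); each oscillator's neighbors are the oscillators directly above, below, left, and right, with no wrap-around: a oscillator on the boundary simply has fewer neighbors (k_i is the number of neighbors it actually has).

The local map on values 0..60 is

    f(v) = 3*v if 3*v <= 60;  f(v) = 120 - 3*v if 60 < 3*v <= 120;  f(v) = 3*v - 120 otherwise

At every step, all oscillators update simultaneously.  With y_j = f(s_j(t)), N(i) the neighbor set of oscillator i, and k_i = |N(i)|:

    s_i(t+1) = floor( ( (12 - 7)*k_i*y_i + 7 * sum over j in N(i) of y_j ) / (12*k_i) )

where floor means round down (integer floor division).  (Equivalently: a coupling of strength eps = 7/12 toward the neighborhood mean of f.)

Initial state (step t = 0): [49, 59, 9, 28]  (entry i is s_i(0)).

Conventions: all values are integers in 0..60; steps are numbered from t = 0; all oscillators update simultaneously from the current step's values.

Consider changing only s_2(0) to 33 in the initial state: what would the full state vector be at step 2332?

Answer: [6, 6, 6, 6]
Key observation: The state at step 36, [6, 6, 6, 6], reappears at step 40: the system is in a cycle of period 4 from step 36 on.  Therefore the state at step 2332 equals the state at step 36 + ((2332 - 36) mod 4) = 36, which is [6, 6, 6, 6].

Derivation:
t=0: [49, 59, 33, 28]
t=1: [34, 42, 27, 37]
t=2: [20, 10, 24, 16]
t=3: [47, 44, 51, 42]
t=4: [21, 12, 21, 15]
t=5: [50, 44, 53, 45]
t=6: [27, 18, 29, 21]
t=7: [41, 50, 41, 49]
t=8: [10, 21, 10, 20]
t=9: [37, 50, 38, 50]
t=10: [14, 23, 13, 23]
t=11: [43, 48, 43, 47]
t=12: [13, 18, 12, 18]
t=13: [42, 49, 42, 48]
t=14: [12, 20, 11, 19]
t=15: [42, 52, 40, 50]
t=16: [13, 25, 10, 23]
t=17: [38, 45, 38, 43]
t=18: [8, 10, 6, 9]
t=19: [24, 27, 22, 25]
t=20: [47, 43, 49, 45]
t=21: [19, 14, 21, 16]
t=22: [52, 48, 54, 48]
t=23: [34, 27, 35, 29]
t=24: [23, 31, 21, 29]
t=25: [45, 35, 48, 38]
t=26: [17, 12, 16, 13]
t=27: [45, 41, 46, 40]
t=28: [12, 5, 11, 6]
t=29: [29, 22, 29, 21]
t=30: [39, 48, 40, 49]
t=31: [8, 18, 8, 18]
t=32: [32, 45, 32, 45]
t=33: [21, 17, 21, 17]
t=34: [55, 52, 55, 52]
t=35: [42, 38, 42, 38]
t=36: [6, 6, 6, 6]
t=37: [18, 18, 18, 18]
t=38: [54, 54, 54, 54]
t=39: [42, 42, 42, 42]
t=40: [6, 6, 6, 6]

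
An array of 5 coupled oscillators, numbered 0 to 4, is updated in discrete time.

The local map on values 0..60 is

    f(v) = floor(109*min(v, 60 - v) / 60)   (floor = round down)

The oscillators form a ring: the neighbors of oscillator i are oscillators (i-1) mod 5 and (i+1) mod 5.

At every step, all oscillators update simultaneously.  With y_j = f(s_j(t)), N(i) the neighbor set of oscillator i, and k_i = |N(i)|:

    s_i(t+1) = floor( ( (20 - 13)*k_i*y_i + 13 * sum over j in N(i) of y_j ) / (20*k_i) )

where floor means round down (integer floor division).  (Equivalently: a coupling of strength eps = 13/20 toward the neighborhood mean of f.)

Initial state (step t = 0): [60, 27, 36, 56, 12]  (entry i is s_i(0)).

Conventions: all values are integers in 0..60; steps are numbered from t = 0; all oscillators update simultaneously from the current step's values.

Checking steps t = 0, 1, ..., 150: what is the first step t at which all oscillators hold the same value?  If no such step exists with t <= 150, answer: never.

Answer: never
Key observation: The state at step 19 reappears at step 31 — the system is in a cycle of period 12 from step 19 on.  No step 0..31 is synchronized, and the cycle repeats forever, so no step up to 150 (or ever) has all oscillators equal.

Derivation:
t=0: [60, 27, 36, 56, 12]  (not all equal)
t=1: [22, 31, 33, 23, 9]  (not all equal)
t=2: [35, 46, 47, 35, 31]  (not all equal)
t=3: [40, 30, 30, 40, 47]  (not all equal)
t=4: [37, 48, 48, 37, 31]  (not all equal)
t=5: [38, 27, 27, 38, 44]  (not all equal)
t=6: [39, 45, 45, 39, 35]  (not all equal)
t=7: [36, 30, 30, 36, 40]  (not all equal)
t=8: [44, 50, 50, 44, 40]  (not all equal)
t=9: [27, 21, 21, 27, 31]  (not all equal)
t=10: [46, 41, 41, 46, 50]  (not all equal)
t=11: [25, 31, 31, 25, 22]  (not all equal)
t=12: [45, 49, 49, 45, 42]  (not all equal)
t=13: [26, 21, 21, 26, 28]  (not all equal)
t=14: [45, 40, 40, 45, 48]  (not all equal)
t=15: [27, 33, 33, 27, 24]  (not all equal)
t=16: [47, 49, 49, 47, 46]  (not all equal)
t=17: [22, 20, 20, 22, 23]  (not all equal)
t=18: [38, 36, 36, 38, 39]  (not all equal)
t=19: [39, 41, 41, 39, 38]  (not all equal)
t=20: [37, 35, 35, 37, 38]  (not all equal)
t=21: [41, 43, 43, 41, 40]  (not all equal)
t=22: [33, 31, 31, 33, 34]  (not all equal)
t=23: [49, 51, 51, 49, 48]  (not all equal)
t=24: [18, 16, 16, 18, 19]  (not all equal)
t=25: [31, 29, 29, 31, 32]  (not all equal)
t=26: [51, 52, 52, 51, 51]  (not all equal)
t=27: [15, 14, 14, 15, 16]  (not all equal)
t=28: [27, 25, 25, 27, 27]  (not all equal)
t=29: [47, 46, 46, 47, 49]  (not all equal)
t=30: [22, 24, 24, 22, 21]  (not all equal)
t=31: [39, 41, 41, 39, 38]  (not all equal)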